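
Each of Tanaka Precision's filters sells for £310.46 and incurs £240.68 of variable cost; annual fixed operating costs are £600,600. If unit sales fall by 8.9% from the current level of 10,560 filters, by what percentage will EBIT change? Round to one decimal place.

At 10,560 units, contribution = 10,560 × £69.78 = £736,876.80.
Operating income = contribution − fixed costs = £736,876.80 − £600,600 = £136,276.80.
DOL = contribution ÷ EBIT = £736,876.80 ÷ £136,276.80 = 5.4072.
Operating income changes by 5.4072 × -8.9% = -48.1%.

-48.1%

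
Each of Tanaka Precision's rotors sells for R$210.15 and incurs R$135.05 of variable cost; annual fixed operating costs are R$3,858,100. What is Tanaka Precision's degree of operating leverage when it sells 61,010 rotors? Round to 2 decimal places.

Contribution at this volume is 61,010 × R$75.10 = R$4,581,851.00.
Operating income = contribution − fixed costs = R$4,581,851.00 − R$3,858,100 = R$723,751.00.
DOL = contribution ÷ EBIT = R$4,581,851.00 ÷ R$723,751.00 = 6.3307.

6.33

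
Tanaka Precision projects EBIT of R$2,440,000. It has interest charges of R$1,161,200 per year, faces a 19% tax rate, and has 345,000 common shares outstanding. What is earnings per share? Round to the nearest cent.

R$3.00

Interest = R$1,161,200.00, so EBT = R$2,440,000 − R$1,161,200.00 = R$1,278,800.00.
After tax at 19%: net income = R$1,278,800.00 × 0.81 = R$1,035,828.00.
EPS = R$1,035,828.00 ÷ 345,000 = R$3.00.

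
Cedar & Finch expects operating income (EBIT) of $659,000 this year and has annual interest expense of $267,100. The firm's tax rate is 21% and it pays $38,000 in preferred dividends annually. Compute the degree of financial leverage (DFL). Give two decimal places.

1.92

Annual interest charges come to $267,100.00.
Preferred dividends grossed up pre-tax: $38,000 / (1 − 0.21) = $48,101.27.
DFL = EBIT ÷ [EBIT − I − D_p/(1−t)] = $659,000 ÷ [$659,000 − $267,100.00 − $48,101.27] = $659,000 ÷ $343,798.73 = 1.9168.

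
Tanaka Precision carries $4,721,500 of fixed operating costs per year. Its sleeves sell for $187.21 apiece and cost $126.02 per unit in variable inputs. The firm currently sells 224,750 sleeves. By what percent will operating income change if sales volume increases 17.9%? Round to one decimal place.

Contribution at this volume is 224,750 × $61.19 = $13,752,452.50.
Subtracting fixed costs: EBIT = $13,752,452.50 − $4,721,500 = $9,030,952.50.
DOL = contribution ÷ EBIT = $13,752,452.50 ÷ $9,030,952.50 = 1.5228.
So EBIT moves 1.5228 × (+17.9%) = +27.3%.

+27.3%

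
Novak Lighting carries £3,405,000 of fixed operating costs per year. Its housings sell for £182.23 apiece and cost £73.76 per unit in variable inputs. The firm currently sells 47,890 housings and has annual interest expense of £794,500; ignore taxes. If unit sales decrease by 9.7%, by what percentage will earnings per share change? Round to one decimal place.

-50.6%

Contribution at this volume is 47,890 × £108.47 = £5,194,628.30.
EBIT = £5,194,628.30 − £3,405,000 = £1,789,628.30.
After interest of £794,500.00, pre-tax earnings = £995,128.30.
Degree of combined leverage = contribution ÷ (EBIT − I) = £5,194,628.30 ÷ £995,128.30 = 5.2201.
EPS therefore changes by 5.2201 × (-9.7%) = -50.6%.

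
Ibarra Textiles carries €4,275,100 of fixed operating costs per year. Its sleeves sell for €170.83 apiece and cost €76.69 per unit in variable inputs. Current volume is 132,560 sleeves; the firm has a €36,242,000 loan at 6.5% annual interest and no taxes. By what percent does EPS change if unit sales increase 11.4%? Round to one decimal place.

+24.3%

Total contribution margin = 132,560 × €94.14 = €12,479,198.40.
Subtracting fixed costs: EBIT = €12,479,198.40 − €4,275,100 = €8,204,098.40.
After interest of €2,355,730.00, pre-tax earnings = €5,848,368.40.
DCL = total CM / (EBIT − I) = €12,479,198.40 / €5,848,368.40 = 2.1338.
%ΔEPS = DCL × %ΔSales = 2.1338 × +11.4% = +24.3%.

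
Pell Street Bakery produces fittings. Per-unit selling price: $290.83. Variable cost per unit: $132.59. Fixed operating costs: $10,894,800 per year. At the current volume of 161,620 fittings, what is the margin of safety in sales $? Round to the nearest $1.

$26,980,343

Unit CM = price − variable cost = $290.83 − $132.59 = $158.24. Break-even units = $10,894,800 ÷ $158.24 = 68,849.85; break-even revenue = 68,849.85 × $290.83 = $20,023,601.39.
Current sales = 161,620 × $290.83 = $47,003,944.60.
Margin of safety = $47,003,944.60 − $20,023,601.39 = $26,980,343.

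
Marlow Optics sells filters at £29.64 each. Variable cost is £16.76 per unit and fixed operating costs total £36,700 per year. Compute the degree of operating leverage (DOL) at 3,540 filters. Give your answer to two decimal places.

5.13

Total contribution margin = 3,540 × £12.88 = £45,595.20.
EBIT = £45,595.20 − £36,700 = £8,895.20.
Degree of operating leverage = £45,595.20 / £8,895.20 = 5.1258.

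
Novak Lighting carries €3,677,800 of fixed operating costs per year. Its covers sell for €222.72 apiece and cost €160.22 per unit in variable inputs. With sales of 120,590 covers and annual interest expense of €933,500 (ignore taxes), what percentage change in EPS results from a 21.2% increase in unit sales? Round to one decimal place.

+54.6%

Contribution at this volume is 120,590 × €62.50 = €7,536,875.00.
Operating income = contribution − fixed costs = €7,536,875.00 − €3,677,800 = €3,859,075.00.
After interest of €933,500.00, pre-tax earnings = €2,925,575.00.
Degree of combined leverage = contribution ÷ (EBIT − I) = €7,536,875.00 ÷ €2,925,575.00 = 2.5762.
EPS therefore changes by 2.5762 × (+21.2%) = +54.6%.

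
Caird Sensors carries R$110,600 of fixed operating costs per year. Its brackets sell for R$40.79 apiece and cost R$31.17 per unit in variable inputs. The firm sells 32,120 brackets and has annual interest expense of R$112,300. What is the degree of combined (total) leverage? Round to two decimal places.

3.59

At 32,120 units, contribution = 32,120 × R$9.62 = R$308,994.40.
Subtracting fixed costs: EBIT = R$308,994.40 − R$110,600 = R$198,394.40. Interest = R$112,300.00.
DOL = R$308,994.40 ÷ R$198,394.40 = 1.5575; DFL = R$198,394.40 ÷ R$86,094.40 = 2.3044.
Combined leverage = 1.5575 × 2.3044 = 3.5891.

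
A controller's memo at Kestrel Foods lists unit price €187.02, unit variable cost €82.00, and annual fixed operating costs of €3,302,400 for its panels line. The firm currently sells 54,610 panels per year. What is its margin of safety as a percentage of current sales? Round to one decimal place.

Unit CM = price − variable cost = €187.02 − €82.00 = €105.02. Break-even units = €3,302,400 ÷ €105.02 = 31,445.44; break-even revenue = 31,445.44 × €187.02 = €5,880,926.00.
Current sales = 54,610 × €187.02 = €10,213,162.20.
Margin of safety = (€10,213,162.20 − €5,880,926.00) ÷ €10,213,162.20 = 42.4%.

42.4%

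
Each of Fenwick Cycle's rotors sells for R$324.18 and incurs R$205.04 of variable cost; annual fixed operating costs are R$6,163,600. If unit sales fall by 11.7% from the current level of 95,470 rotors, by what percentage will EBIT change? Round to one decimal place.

At 95,470 units, contribution = 95,470 × R$119.14 = R$11,374,295.80.
EBIT = R$11,374,295.80 − R$6,163,600 = R$5,210,695.80.
Degree of operating leverage = R$11,374,295.80 / R$5,210,695.80 = 2.1829.
Operating income changes by 2.1829 × -11.7% = -25.5%.

-25.5%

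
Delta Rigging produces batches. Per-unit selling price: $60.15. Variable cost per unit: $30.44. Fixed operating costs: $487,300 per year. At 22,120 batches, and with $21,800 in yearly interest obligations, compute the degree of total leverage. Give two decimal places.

4.44

Contribution at this volume is 22,120 × $29.71 = $657,185.20.
Subtracting fixed costs: EBIT = $657,185.20 − $487,300 = $169,885.20. Interest = $21,800.00, so EBIT − I = $148,085.20.
DCL = contribution ÷ (EBIT − I) = $657,185.20 ÷ $148,085.20 = 4.4379.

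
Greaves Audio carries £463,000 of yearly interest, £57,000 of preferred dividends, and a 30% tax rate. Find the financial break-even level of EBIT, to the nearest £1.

Preferred dividends are paid after tax, so their pre-tax equivalent is £57,000 ÷ (1 − 0.30) = £81,428.57.
EPS = 0 when EBIT covers interest plus the pre-tax preferred burden: £463,000 + £81,428.57 = £544,428.57.

£544,429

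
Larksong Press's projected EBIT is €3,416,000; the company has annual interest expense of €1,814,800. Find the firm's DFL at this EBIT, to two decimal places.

2.13

Interest = €1,814,800.00.
DFL = EBIT ÷ (EBIT − I) = €3,416,000 ÷ (€3,416,000 − €1,814,800.00) = €3,416,000 ÷ €1,601,200.00 = 2.1334.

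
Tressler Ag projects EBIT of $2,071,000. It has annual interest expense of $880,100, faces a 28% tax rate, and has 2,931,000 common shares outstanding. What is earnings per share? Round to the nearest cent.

Interest = $880,100.00, so EBT = $2,071,000 − $880,100.00 = $1,190,900.00.
Net income = $1,190,900.00 × (1 − 0.28) = $857,448.00.
EPS = $857,448.00 ÷ 2,931,000 = $0.29.

$0.29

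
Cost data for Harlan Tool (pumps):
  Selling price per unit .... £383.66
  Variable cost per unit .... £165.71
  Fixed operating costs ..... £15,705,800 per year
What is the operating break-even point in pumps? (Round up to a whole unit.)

72,062 pumps

Each unit contributes £383.66 − £165.71 = £217.95.
Units to break even: £15,705,800 ÷ £217.95 = 72,061.48, rounded up to 72,062.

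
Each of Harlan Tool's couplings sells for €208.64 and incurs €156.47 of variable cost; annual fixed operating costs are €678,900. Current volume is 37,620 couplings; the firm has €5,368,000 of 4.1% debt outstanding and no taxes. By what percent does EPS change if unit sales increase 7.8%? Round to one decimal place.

+14.4%

Total contribution margin = 37,620 × €52.17 = €1,962,635.40.
Operating income = contribution − fixed costs = €1,962,635.40 − €678,900 = €1,283,735.40.
Interest = €220,088.00, so EBIT − I = €1,063,647.40.
Degree of combined leverage = contribution ÷ (EBIT − I) = €1,962,635.40 ÷ €1,063,647.40 = 1.8452.
EPS therefore changes by 1.8452 × (+7.8%) = +14.4%.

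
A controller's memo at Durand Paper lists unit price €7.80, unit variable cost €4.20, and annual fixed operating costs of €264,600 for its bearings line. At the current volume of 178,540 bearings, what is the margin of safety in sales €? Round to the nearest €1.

€819,312

Each unit contributes €7.80 − €4.20 = €3.60. Break-even units = €264,600 ÷ €3.60 = 73,500.00; break-even revenue = 73,500.00 × €7.80 = €573,300.00.
Current sales = 178,540 × €7.80 = €1,392,612.00.
Margin of safety = €1,392,612.00 − €573,300.00 = €819,312.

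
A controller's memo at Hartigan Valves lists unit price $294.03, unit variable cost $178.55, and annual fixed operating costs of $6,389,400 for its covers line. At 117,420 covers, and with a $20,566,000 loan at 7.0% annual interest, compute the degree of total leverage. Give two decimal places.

Total contribution margin = 117,420 × $115.48 = $13,559,661.60.
Subtracting fixed costs: EBIT = $13,559,661.60 − $6,389,400 = $7,170,261.60. Interest = $1,439,620.00, so EBIT − I = $5,730,641.60.
Degree of total leverage = total CM / (EBIT − interest) = $13,559,661.60 / $5,730,641.60 = 2.3662.

2.37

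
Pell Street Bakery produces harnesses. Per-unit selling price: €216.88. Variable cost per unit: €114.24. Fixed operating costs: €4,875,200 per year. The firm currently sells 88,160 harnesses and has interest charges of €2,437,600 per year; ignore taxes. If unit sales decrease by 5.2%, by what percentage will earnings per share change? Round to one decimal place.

At 88,160 units, contribution = 88,160 × €102.64 = €9,048,742.40.
EBIT = €9,048,742.40 − €4,875,200 = €4,173,542.40.
Interest = €2,437,600.00, so EBIT − I = €1,735,942.40.
Degree of combined leverage = contribution ÷ (EBIT − I) = €9,048,742.40 ÷ €1,735,942.40 = 5.2126.
EPS therefore changes by 5.2126 × (-5.2%) = -27.1%.

-27.1%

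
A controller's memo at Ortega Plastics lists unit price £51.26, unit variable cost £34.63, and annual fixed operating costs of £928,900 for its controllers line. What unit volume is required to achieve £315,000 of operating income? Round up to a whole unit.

Contribution margin per unit = £51.26 − £34.63 = £16.63.
Units = (FC + target) / CM = (£928,900 + £315,000) / £16.63 = 74,798.56, so 74,799 controllers.

74,799 controllers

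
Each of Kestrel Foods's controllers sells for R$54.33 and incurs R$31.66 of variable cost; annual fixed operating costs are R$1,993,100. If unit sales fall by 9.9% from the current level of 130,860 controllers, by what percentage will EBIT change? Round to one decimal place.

-30.2%

Contribution at this volume is 130,860 × R$22.67 = R$2,966,596.20.
EBIT = R$2,966,596.20 − R$1,993,100 = R$973,496.20.
DOL = contribution ÷ EBIT = R$2,966,596.20 ÷ R$973,496.20 = 3.0474.
Operating income changes by 3.0474 × -9.9% = -30.2%.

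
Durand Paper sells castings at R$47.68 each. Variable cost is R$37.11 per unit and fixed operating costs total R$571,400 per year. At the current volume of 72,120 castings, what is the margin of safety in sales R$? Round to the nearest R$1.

Contribution margin per unit = R$47.68 − R$37.11 = R$10.57. Break-even units = R$571,400 ÷ R$10.57 = 54,058.66; break-even revenue = 54,058.66 × R$47.68 = R$2,577,516.75.
Current sales = 72,120 × R$47.68 = R$3,438,681.60.
Margin of safety = R$3,438,681.60 − R$2,577,516.75 = R$861,165.

R$861,165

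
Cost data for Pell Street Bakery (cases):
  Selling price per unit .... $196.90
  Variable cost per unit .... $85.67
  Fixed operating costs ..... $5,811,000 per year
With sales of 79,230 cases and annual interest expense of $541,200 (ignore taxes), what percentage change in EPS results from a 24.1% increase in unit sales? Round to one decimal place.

Contribution at this volume is 79,230 × $111.23 = $8,812,752.90.
Operating income = contribution − fixed costs = $8,812,752.90 − $5,811,000 = $3,001,752.90.
After interest of $541,200.00, pre-tax earnings = $2,460,552.90.
Degree of combined leverage = contribution ÷ (EBIT − I) = $8,812,752.90 ÷ $2,460,552.90 = 3.5816.
EPS therefore changes by 3.5816 × (+24.1%) = +86.3%.

+86.3%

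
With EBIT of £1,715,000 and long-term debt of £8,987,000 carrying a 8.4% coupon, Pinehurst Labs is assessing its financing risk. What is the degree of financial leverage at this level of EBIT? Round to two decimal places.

Annual interest charges come to £754,908.00.
Degree of financial leverage = EBIT / (EBIT − interest) = £1,715,000 / £960,092.00 = 1.7863.

1.79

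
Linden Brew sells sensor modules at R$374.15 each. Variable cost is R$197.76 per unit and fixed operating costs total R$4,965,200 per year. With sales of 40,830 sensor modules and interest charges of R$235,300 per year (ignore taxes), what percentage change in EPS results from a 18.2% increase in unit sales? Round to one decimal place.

+65.5%

Contribution at this volume is 40,830 × R$176.39 = R$7,202,003.70.
Operating income = contribution − fixed costs = R$7,202,003.70 − R$4,965,200 = R$2,236,803.70.
Interest = R$235,300.00, so EBIT − I = R$2,001,503.70.
Degree of combined leverage = contribution ÷ (EBIT − I) = R$7,202,003.70 ÷ R$2,001,503.70 = 3.5983.
EPS therefore changes by 3.5983 × (+18.2%) = +65.5%.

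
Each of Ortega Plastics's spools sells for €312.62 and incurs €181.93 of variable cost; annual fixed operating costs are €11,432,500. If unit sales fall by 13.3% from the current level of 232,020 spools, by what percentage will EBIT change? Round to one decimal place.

At 232,020 units, contribution = 232,020 × €130.69 = €30,322,693.80.
Operating income = contribution − fixed costs = €30,322,693.80 − €11,432,500 = €18,890,193.80.
DOL = contribution ÷ EBIT = €30,322,693.80 ÷ €18,890,193.80 = 1.6052.
Operating income changes by 1.6052 × -13.3% = -21.3%.

-21.3%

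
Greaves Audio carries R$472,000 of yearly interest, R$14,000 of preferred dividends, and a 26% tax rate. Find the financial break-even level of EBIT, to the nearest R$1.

R$490,919

Grossing the preferred dividend up to pre-tax terms: R$14,000 / (1 − 0.26) = R$18,918.92.
EPS = 0 when EBIT covers interest plus the pre-tax preferred burden: R$472,000 + R$18,918.92 = R$490,918.92.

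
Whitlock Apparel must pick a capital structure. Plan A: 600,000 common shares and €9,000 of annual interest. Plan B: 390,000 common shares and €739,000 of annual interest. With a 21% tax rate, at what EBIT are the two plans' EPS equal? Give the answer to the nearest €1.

Set EPS_A = EPS_B: (EBIT − €9,000)(1 − 0.21) ÷ 600,000 = (EBIT − €739,000)(1 − 0.21) ÷ 390,000.
The (1 − t) factor cancels: (EBIT − 9,000) × 390,000 = (EBIT − 739,000) × 600,000.
EBIT × (600,000 − 390,000) = 739,000 × 600,000 − 9,000 × 390,000 = 439,890,000,000, so EBIT = 439,890,000,000 ÷ 210,000 = 2,094,714.29.

€2,094,714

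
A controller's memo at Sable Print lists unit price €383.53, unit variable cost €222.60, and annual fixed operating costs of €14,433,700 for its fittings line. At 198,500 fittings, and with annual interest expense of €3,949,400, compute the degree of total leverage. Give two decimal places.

2.36

Total contribution margin = 198,500 × €160.93 = €31,944,605.00.
Operating income = contribution − fixed costs = €31,944,605.00 − €14,433,700 = €17,510,905.00. Interest = €3,949,400.00.
DOL = €31,944,605.00 ÷ €17,510,905.00 = 1.8243; DFL = €17,510,905.00 ÷ €13,561,505.00 = 1.2912.
Combined leverage = 1.8243 × 1.2912 = 2.3555.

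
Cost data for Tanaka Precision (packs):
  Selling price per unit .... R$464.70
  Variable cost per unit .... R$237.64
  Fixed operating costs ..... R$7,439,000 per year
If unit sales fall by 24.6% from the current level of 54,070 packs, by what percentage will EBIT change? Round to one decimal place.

-62.4%

Contribution at this volume is 54,070 × R$227.06 = R$12,277,134.20.
EBIT = R$12,277,134.20 − R$7,439,000 = R$4,838,134.20.
Degree of operating leverage = R$12,277,134.20 / R$4,838,134.20 = 2.5376.
So EBIT moves 2.5376 × (-24.6%) = -62.4%.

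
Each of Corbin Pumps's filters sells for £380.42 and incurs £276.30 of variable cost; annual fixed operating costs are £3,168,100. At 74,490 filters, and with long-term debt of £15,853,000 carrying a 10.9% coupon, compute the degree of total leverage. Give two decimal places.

Contribution at this volume is 74,490 × £104.12 = £7,755,898.80.
Operating income = contribution − fixed costs = £7,755,898.80 − £3,168,100 = £4,587,798.80. Interest = £1,727,977.00, so EBIT − I = £2,859,821.80.
DCL = contribution ÷ (EBIT − I) = £7,755,898.80 ÷ £2,859,821.80 = 2.7120.

2.71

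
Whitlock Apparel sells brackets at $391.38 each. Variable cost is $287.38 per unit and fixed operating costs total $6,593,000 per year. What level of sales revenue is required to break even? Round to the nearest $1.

CM per unit = $391.38 − $287.38 = $104.00; CM ratio = $104.00 / $391.38 = 0.2657.
Break-even sales = FC ÷ CM ratio = $6,593,000 × $391.38 / $104.00 = $24,811,234.

$24,811,234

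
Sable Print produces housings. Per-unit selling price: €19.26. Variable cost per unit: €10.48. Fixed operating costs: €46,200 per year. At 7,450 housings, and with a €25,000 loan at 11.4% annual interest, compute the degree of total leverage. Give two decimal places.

At 7,450 units, contribution = 7,450 × €8.78 = €65,411.00.
Subtracting fixed costs: EBIT = €65,411.00 − €46,200 = €19,211.00. Interest = €2,850.00, so EBIT − I = €16,361.00.
Degree of total leverage = total CM / (EBIT − interest) = €65,411.00 / €16,361.00 = 3.9980.

4.00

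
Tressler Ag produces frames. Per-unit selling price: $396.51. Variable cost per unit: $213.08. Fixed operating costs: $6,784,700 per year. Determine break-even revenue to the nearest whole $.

$14,666,093

CM per unit = $396.51 − $213.08 = $183.43; CM ratio = $183.43 / $396.51 = 0.4626.
Break-even sales = FC ÷ CM ratio = $6,784,700 × $396.51 / $183.43 = $14,666,093.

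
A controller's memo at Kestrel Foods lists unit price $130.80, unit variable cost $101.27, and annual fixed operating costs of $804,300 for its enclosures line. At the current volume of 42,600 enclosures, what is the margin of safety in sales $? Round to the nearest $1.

Each unit contributes $130.80 − $101.27 = $29.53. Break-even units = $804,300 ÷ $29.53 = 27,236.71; break-even revenue = 27,236.71 × $130.80 = $3,562,561.46.
Current sales = 42,600 × $130.80 = $5,572,080.00.
Margin of safety = $5,572,080.00 − $3,562,561.46 = $2,009,519.

$2,009,519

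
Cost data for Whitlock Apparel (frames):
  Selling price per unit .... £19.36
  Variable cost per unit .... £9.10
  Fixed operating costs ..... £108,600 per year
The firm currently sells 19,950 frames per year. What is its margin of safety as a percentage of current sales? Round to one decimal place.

Unit CM = price − variable cost = £19.36 − £9.10 = £10.26. Break-even units = £108,600 ÷ £10.26 = 10,584.80; break-even revenue = 10,584.80 × £19.36 = £204,921.64.
Current sales = 19,950 × £19.36 = £386,232.00.
Margin of safety = (£386,232.00 − £204,921.64) ÷ £386,232.00 = 46.9%.

46.9%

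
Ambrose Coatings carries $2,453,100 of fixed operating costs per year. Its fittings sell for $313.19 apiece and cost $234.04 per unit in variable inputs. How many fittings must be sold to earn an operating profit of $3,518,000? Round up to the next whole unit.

Each unit contributes $313.19 − $234.04 = $79.15.
Need Q such that Q × $79.15 − $2,453,100 = $3,518,000, i.e. Q = $5,971,100 / $79.15 = 75,440.30 → 75,441.

75,441 fittings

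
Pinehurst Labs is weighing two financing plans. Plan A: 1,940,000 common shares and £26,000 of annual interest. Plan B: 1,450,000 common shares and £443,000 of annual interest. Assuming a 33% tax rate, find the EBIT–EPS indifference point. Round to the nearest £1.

£1,676,980

Set EPS_A = EPS_B: (EBIT − £26,000)(1 − 0.33) ÷ 1,940,000 = (EBIT − £443,000)(1 − 0.33) ÷ 1,450,000.
Cancelling (1 − t) and cross-multiplying: 1,450,000·(EBIT − 26,000) = 1,940,000·(EBIT − 443,000).
EBIT × (1,940,000 − 1,450,000) = 443,000 × 1,940,000 − 26,000 × 1,450,000 = 821,720,000,000, so EBIT = 821,720,000,000 ÷ 490,000 = 1,676,979.59.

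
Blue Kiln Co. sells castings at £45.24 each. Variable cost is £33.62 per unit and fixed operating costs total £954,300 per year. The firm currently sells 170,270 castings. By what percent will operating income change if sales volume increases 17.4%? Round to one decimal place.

Total contribution margin = 170,270 × £11.62 = £1,978,537.40.
Operating income = contribution − fixed costs = £1,978,537.40 − £954,300 = £1,024,237.40.
DOL = contribution ÷ EBIT = £1,978,537.40 ÷ £1,024,237.40 = 1.9317.
So EBIT moves 1.9317 × (+17.4%) = +33.6%.

+33.6%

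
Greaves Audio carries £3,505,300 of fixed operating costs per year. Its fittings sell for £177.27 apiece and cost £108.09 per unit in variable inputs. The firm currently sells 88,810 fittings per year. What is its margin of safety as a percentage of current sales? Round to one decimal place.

42.9%

Contribution margin per unit = £177.27 − £108.09 = £69.18. Break-even units = £3,505,300 ÷ £69.18 = 50,669.27; break-even revenue = 50,669.27 × £177.27 = £8,982,141.24.
Current sales = 88,810 × £177.27 = £15,743,348.70.
Margin of safety = (£15,743,348.70 − £8,982,141.24) ÷ £15,743,348.70 = 42.9%.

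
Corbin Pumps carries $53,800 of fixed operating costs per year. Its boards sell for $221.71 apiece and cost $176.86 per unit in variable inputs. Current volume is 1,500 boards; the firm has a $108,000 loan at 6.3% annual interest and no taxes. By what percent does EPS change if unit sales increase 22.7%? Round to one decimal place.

+228.9%

At 1,500 units, contribution = 1,500 × $44.85 = $67,275.00.
Operating income = contribution − fixed costs = $67,275.00 − $53,800 = $13,475.00.
Interest = $6,804.00, so EBIT − I = $6,671.00.
Degree of combined leverage = contribution ÷ (EBIT − I) = $67,275.00 ÷ $6,671.00 = 10.0847.
%ΔEPS = DCL × %ΔSales = 10.0847 × +22.7% = +228.9%.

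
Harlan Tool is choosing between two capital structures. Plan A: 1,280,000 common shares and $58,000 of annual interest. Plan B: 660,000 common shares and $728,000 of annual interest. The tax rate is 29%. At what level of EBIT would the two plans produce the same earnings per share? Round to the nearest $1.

$1,441,226

Set EPS_A = EPS_B: (EBIT − $58,000)(1 − 0.29) ÷ 1,280,000 = (EBIT − $728,000)(1 − 0.29) ÷ 660,000.
The (1 − t) factor cancels: (EBIT − 58,000) × 660,000 = (EBIT − 728,000) × 1,280,000.
Solving, EBIT = (728,000·1,280,000 − 58,000·660,000) / (1,280,000 − 660,000) = 893,560,000,000 / 620,000 = 1,441,225.81.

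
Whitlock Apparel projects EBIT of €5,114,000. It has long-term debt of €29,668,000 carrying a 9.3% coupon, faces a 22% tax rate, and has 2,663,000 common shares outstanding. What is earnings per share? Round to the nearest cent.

€0.69

Pre-tax income = €5,114,000 − €2,759,124.00 = €2,354,876.00.
Net income = €2,354,876.00 × (1 − 0.22) = €1,836,803.28.
Per share: €1,836,803.28 / 2,663,000 shares = €0.69.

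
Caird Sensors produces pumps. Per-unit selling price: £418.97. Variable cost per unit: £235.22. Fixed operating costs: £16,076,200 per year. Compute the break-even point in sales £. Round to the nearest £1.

£36,655,486

Contribution margin per unit = £418.97 − £235.22 = £183.75, a CM ratio of £183.75 ÷ £418.97 = 0.4386.
Break-even sales = FC ÷ CM ratio = £16,076,200 × £418.97 / £183.75 = £36,655,486.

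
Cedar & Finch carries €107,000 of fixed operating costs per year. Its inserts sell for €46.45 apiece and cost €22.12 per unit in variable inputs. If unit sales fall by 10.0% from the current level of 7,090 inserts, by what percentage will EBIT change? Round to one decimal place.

Total contribution margin = 7,090 × €24.33 = €172,499.70.
Operating income = contribution − fixed costs = €172,499.70 − €107,000 = €65,499.70.
Degree of operating leverage = €172,499.70 / €65,499.70 = 2.6336.
So EBIT moves 2.6336 × (-10.0%) = -26.3%.

-26.3%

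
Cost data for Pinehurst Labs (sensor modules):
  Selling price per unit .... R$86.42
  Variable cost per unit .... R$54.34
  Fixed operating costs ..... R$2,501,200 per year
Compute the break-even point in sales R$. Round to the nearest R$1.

Contribution margin per unit = R$86.42 − R$54.34 = R$32.08, a CM ratio of R$32.08 ÷ R$86.42 = 0.3712.
Break-even revenue = fixed costs × price ÷ CM = R$2,501,200 × R$86.42 ÷ R$32.08 = R$6,737,958.

R$6,737,958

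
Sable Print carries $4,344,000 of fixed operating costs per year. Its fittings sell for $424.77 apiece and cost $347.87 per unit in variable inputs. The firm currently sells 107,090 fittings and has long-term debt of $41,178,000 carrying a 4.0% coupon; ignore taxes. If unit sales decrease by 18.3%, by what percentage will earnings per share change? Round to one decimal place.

-67.2%

Total contribution margin = 107,090 × $76.90 = $8,235,221.00.
Operating income = contribution − fixed costs = $8,235,221.00 − $4,344,000 = $3,891,221.00.
After interest of $1,647,120.00, pre-tax earnings = $2,244,101.00.
DCL = total CM / (EBIT − I) = $8,235,221.00 / $2,244,101.00 = 3.6697.
EPS therefore changes by 3.6697 × (-18.3%) = -67.2%.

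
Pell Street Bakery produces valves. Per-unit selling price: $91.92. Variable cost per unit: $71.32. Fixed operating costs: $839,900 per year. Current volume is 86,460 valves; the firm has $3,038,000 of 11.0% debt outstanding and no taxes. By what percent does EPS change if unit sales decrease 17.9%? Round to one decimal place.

-52.5%

Contribution at this volume is 86,460 × $20.60 = $1,781,076.00.
Operating income = contribution − fixed costs = $1,781,076.00 − $839,900 = $941,176.00.
After interest of $334,180.00, pre-tax earnings = $606,996.00.
DCL = total CM / (EBIT − I) = $1,781,076.00 / $606,996.00 = 2.9342.
EPS therefore changes by 2.9342 × (-17.9%) = -52.5%.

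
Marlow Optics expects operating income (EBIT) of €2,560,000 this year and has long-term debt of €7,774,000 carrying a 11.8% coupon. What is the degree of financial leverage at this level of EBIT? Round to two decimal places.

Annual interest charges come to €917,332.00.
DFL = EBIT ÷ (EBIT − I) = €2,560,000 ÷ (€2,560,000 − €917,332.00) = €2,560,000 ÷ €1,642,668.00 = 1.5584.

1.56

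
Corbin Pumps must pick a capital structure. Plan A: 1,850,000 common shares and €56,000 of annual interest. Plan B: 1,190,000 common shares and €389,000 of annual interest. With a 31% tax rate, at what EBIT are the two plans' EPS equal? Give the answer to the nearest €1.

Set EPS_A = EPS_B: (EBIT − €56,000)(1 − 0.31) ÷ 1,850,000 = (EBIT − €389,000)(1 − 0.31) ÷ 1,190,000.
Cancelling (1 − t) and cross-multiplying: 1,190,000·(EBIT − 56,000) = 1,850,000·(EBIT − 389,000).
EBIT × (1,850,000 − 1,190,000) = 389,000 × 1,850,000 − 56,000 × 1,190,000 = 653,010,000,000, so EBIT = 653,010,000,000 ÷ 660,000 = 989,409.09.

€989,409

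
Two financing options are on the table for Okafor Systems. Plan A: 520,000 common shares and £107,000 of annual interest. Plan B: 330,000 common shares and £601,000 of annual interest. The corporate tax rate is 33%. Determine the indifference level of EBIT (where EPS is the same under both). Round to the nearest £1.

£1,459,000

Set EPS_A = EPS_B: (EBIT − £107,000)(1 − 0.33) ÷ 520,000 = (EBIT − £601,000)(1 − 0.33) ÷ 330,000.
Cancelling (1 − t) and cross-multiplying: 330,000·(EBIT − 107,000) = 520,000·(EBIT − 601,000).
Solving, EBIT = (601,000·520,000 − 107,000·330,000) / (520,000 − 330,000) = 277,210,000,000 / 190,000 = 1,459,000.00.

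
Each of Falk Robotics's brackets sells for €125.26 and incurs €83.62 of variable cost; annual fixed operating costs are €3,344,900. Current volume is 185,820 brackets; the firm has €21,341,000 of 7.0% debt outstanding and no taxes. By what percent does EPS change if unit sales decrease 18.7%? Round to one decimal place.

Contribution at this volume is 185,820 × €41.64 = €7,737,544.80.
Subtracting fixed costs: EBIT = €7,737,544.80 − €3,344,900 = €4,392,644.80.
Interest = €1,493,870.00, so EBIT − I = €2,898,774.80.
Degree of combined leverage = contribution ÷ (EBIT − I) = €7,737,544.80 ÷ €2,898,774.80 = 2.6692.
%ΔEPS = DCL × %ΔSales = 2.6692 × -18.7% = -49.9%.

-49.9%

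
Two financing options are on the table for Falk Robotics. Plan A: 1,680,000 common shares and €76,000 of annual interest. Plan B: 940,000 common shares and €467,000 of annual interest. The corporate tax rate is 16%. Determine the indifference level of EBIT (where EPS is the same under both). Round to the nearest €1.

Set EPS_A = EPS_B: (EBIT − €76,000)(1 − 0.16) ÷ 1,680,000 = (EBIT − €467,000)(1 − 0.16) ÷ 940,000.
Cancelling (1 − t) and cross-multiplying: 940,000·(EBIT − 76,000) = 1,680,000·(EBIT − 467,000).
Solving, EBIT = (467,000·1,680,000 − 76,000·940,000) / (1,680,000 − 940,000) = 713,120,000,000 / 740,000 = 963,675.68.

€963,676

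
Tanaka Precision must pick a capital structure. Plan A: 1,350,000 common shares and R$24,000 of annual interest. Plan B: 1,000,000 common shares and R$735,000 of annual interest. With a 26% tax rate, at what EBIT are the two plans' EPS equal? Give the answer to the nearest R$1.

R$2,766,429

At indifference, (EBIT − 24,000)(1 − t)/1,350,000 = (EBIT − 735,000)(1 − t)/1,000,000.
The (1 − t) factor cancels: (EBIT − 24,000) × 1,000,000 = (EBIT − 735,000) × 1,350,000.
EBIT × (1,350,000 − 1,000,000) = 735,000 × 1,350,000 − 24,000 × 1,000,000 = 968,250,000,000, so EBIT = 968,250,000,000 ÷ 350,000 = 2,766,428.57.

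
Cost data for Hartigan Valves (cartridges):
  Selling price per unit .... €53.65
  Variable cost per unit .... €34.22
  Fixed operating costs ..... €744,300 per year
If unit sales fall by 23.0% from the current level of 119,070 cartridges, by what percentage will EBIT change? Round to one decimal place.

-33.9%

Total contribution margin = 119,070 × €19.43 = €2,313,530.10.
Subtracting fixed costs: EBIT = €2,313,530.10 − €744,300 = €1,569,230.10.
DOL = contribution ÷ EBIT = €2,313,530.10 ÷ €1,569,230.10 = 1.4743.
%ΔEBIT = DOL × %ΔSales = 1.4743 × -23.0% = -33.9%.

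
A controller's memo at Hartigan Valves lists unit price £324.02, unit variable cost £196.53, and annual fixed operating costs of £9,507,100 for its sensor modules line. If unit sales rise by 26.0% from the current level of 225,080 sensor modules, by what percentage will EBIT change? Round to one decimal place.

At 225,080 units, contribution = 225,080 × £127.49 = £28,695,449.20.
Operating income = contribution − fixed costs = £28,695,449.20 − £9,507,100 = £19,188,349.20.
So DOL = total CM / EBIT = £28,695,449.20 / £19,188,349.20 = 1.4955.
Operating income changes by 1.4955 × +26.0% = +38.9%.

+38.9%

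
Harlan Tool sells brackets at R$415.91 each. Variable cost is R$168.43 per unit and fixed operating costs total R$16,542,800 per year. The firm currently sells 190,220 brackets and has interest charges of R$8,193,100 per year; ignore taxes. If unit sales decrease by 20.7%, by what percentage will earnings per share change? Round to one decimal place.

At 190,220 units, contribution = 190,220 × R$247.48 = R$47,075,645.60.
Operating income = contribution − fixed costs = R$47,075,645.60 − R$16,542,800 = R$30,532,845.60.
After interest of R$8,193,100.00, pre-tax earnings = R$22,339,745.60.
Degree of combined leverage = contribution ÷ (EBIT − I) = R$47,075,645.60 ÷ R$22,339,745.60 = 2.1073.
%ΔEPS = DCL × %ΔSales = 2.1073 × -20.7% = -43.6%.

-43.6%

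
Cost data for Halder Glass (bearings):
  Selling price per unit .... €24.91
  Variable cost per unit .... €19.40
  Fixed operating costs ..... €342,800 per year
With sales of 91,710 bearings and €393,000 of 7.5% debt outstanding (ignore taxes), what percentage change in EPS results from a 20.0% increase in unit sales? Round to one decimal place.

+76.0%

Total contribution margin = 91,710 × €5.51 = €505,322.10.
Subtracting fixed costs: EBIT = €505,322.10 − €342,800 = €162,522.10.
After interest of €29,475.00, pre-tax earnings = €133,047.10.
Degree of combined leverage = contribution ÷ (EBIT − I) = €505,322.10 ÷ €133,047.10 = 3.7981.
EPS therefore changes by 3.7981 × (+20.0%) = +76.0%.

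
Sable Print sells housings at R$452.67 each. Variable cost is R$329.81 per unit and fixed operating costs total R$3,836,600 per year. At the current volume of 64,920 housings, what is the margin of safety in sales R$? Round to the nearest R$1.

Each unit contributes R$452.67 − R$329.81 = R$122.86. Break-even units = R$3,836,600 ÷ R$122.86 = 31,227.41; break-even revenue = 31,227.41 × R$452.67 = R$14,135,713.19.
Current sales = 64,920 × R$452.67 = R$29,387,336.40.
Margin of safety = R$29,387,336.40 − R$14,135,713.19 = R$15,251,623.

R$15,251,623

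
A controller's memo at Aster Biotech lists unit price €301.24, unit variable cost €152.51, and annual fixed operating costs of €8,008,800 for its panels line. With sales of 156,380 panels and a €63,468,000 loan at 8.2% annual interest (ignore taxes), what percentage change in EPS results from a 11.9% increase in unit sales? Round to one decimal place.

+27.6%

At 156,380 units, contribution = 156,380 × €148.73 = €23,258,397.40.
EBIT = €23,258,397.40 − €8,008,800 = €15,249,597.40.
After interest of €5,204,376.00, pre-tax earnings = €10,045,221.40.
DCL = total CM / (EBIT − I) = €23,258,397.40 / €10,045,221.40 = 2.3154.
EPS therefore changes by 2.3154 × (+11.9%) = +27.6%.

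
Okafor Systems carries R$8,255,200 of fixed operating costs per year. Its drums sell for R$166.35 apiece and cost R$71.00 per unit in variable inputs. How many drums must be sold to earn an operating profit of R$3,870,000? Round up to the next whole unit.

127,166 drums

Each unit contributes R$166.35 − R$71.00 = R$95.35.
Required volume = (fixed costs + target profit) ÷ CM = (R$8,255,200 + R$3,870,000) ÷ R$95.35 = 127,165.18, so 127,166 drums.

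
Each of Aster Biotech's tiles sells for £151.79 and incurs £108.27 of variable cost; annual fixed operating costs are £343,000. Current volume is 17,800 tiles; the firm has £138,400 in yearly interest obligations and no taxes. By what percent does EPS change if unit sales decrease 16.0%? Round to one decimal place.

-42.3%

Contribution at this volume is 17,800 × £43.52 = £774,656.00.
EBIT = £774,656.00 − £343,000 = £431,656.00.
Interest = £138,400.00, so EBIT − I = £293,256.00.
DCL = total CM / (EBIT − I) = £774,656.00 / £293,256.00 = 2.6416.
EPS therefore changes by 2.6416 × (-16.0%) = -42.3%.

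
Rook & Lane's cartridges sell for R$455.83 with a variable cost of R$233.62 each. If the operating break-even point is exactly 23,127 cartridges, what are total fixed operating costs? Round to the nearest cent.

Each unit contributes R$455.83 − R$233.62 = R$222.21.
Fixed costs = break-even units × CM = 23,127 × R$222.21 = R$5,139,050.67.

R$5,139,050.67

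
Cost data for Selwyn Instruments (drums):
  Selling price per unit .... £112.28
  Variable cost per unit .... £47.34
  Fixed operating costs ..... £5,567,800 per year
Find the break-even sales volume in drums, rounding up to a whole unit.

Contribution margin per unit = £112.28 − £47.34 = £64.94.
Break-even Q = £5,567,800 / £64.94 = 85,737.60 → 85,738 drums.

85,738 drums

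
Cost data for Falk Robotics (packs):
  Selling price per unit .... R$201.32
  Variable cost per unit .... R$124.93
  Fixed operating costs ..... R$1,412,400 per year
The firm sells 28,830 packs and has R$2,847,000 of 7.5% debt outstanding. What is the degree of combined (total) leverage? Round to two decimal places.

At 28,830 units, contribution = 28,830 × R$76.39 = R$2,202,323.70.
Operating income = contribution − fixed costs = R$2,202,323.70 − R$1,412,400 = R$789,923.70. Interest = R$213,525.00.
DOL = R$2,202,323.70 ÷ R$789,923.70 = 2.7880; DFL = R$789,923.70 ÷ R$576,398.70 = 1.3704.
DCL = DOL × DFL = 2.7880 × 1.3704 = 3.8207.

3.82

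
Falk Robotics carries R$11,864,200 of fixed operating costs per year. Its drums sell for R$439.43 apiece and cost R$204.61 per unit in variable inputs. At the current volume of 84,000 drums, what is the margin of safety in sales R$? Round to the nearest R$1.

Each unit contributes R$439.43 − R$204.61 = R$234.82. Break-even units = R$11,864,200 ÷ R$234.82 = 50,524.66; break-even revenue = 50,524.66 × R$439.43 = R$22,202,050.11.
Actual sales revenue = 84,000 × R$439.43 = R$36,912,120.00.
Margin of safety = R$36,912,120.00 − R$22,202,050.11 = R$14,710,070.

R$14,710,070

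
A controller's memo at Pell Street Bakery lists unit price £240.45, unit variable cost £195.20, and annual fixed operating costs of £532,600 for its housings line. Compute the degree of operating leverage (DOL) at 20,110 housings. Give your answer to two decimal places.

Contribution at this volume is 20,110 × £45.25 = £909,977.50.
Operating income = contribution − fixed costs = £909,977.50 − £532,600 = £377,377.50.
Degree of operating leverage = £909,977.50 / £377,377.50 = 2.4113.

2.41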